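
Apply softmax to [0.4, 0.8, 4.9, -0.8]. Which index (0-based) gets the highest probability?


Softmax is a monotonic transformation, so it preserves the argmax.
We need to find the index of the maximum logit.
Index 0: 0.4
Index 1: 0.8
Index 2: 4.9
Index 3: -0.8
Maximum logit = 4.9 at index 2

2


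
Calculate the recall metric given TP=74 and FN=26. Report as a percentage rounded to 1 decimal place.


Recall = TP / (TP + FN) * 100
= 74 / (74 + 26)
= 74 / 100
= 0.74
= 74.0%

74.0


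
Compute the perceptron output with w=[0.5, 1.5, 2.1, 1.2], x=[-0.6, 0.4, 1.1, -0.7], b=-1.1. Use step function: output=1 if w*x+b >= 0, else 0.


z = w . x + b
= 0.5*-0.6 + 1.5*0.4 + 2.1*1.1 + 1.2*-0.7 + -1.1
= -0.3 + 0.6 + 2.31 + -0.84 + -1.1
= 1.77 + -1.1
= 0.67
Since z = 0.67 >= 0, output = 1

1


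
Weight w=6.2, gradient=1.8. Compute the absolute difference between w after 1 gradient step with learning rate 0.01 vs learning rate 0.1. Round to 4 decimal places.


With lr=0.01: w_new = 6.2 - 0.01 * 1.8 = 6.182
With lr=0.1: w_new = 6.2 - 0.1 * 1.8 = 6.02
Absolute difference = |6.182 - 6.02|
= 0.1620

0.1620


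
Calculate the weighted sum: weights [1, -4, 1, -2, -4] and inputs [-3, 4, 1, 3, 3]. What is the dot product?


Element-wise products:
1 * -3 = -3
-4 * 4 = -16
1 * 1 = 1
-2 * 3 = -6
-4 * 3 = -12
Sum = -3 + -16 + 1 + -6 + -12
= -36

-36


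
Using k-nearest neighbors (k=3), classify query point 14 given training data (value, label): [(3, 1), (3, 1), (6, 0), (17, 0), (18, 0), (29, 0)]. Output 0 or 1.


Distances from query 14:
Point 17 (class 0): distance = 3
Point 18 (class 0): distance = 4
Point 6 (class 0): distance = 8
K=3 nearest neighbors: classes = [0, 0, 0]
Votes for class 1: 0 / 3
Majority vote => class 0

0


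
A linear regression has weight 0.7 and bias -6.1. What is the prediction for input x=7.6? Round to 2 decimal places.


y = 0.7 * 7.6 + (-6.1)
= 5.32 + (-6.1)
= -0.78

-0.78


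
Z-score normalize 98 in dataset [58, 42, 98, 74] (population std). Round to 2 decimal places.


Mean = (58 + 42 + 98 + 74) / 4 = 68.0
Variance = sum((x_i - mean)^2) / n = 428.0
Std = sqrt(428.0) = 20.6882
Z = (x - mean) / std
= (98 - 68.0) / 20.6882
= 30.0 / 20.6882
= 1.45

1.45


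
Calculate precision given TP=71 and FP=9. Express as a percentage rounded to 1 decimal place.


Precision = TP / (TP + FP) * 100
= 71 / (71 + 9)
= 71 / 80
= 0.8875
= 88.8%

88.8


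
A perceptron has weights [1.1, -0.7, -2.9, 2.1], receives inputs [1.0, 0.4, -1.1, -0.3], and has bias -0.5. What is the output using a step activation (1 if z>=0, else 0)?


z = w . x + b
= 1.1*1.0 + -0.7*0.4 + -2.9*-1.1 + 2.1*-0.3 + -0.5
= 1.1 + -0.28 + 3.19 + -0.63 + -0.5
= 3.38 + -0.5
= 2.88
Since z = 2.88 >= 0, output = 1

1


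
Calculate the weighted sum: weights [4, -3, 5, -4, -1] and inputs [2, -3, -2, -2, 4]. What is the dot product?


Element-wise products:
4 * 2 = 8
-3 * -3 = 9
5 * -2 = -10
-4 * -2 = 8
-1 * 4 = -4
Sum = 8 + 9 + -10 + 8 + -4
= 11

11


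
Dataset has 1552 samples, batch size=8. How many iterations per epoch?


Iterations per epoch = dataset_size / batch_size
= 1552 / 8
= 194

194


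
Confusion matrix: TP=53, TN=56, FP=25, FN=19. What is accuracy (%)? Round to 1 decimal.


Accuracy = (TP + TN) / (TP + TN + FP + FN) * 100
= (53 + 56) / (53 + 56 + 25 + 19)
= 109 / 153
= 0.7124
= 71.2%

71.2


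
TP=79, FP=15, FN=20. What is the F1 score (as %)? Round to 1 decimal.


Precision = TP / (TP + FP) = 79 / 94 = 0.8404
Recall = TP / (TP + FN) = 79 / 99 = 0.798
F1 = 2 * P * R / (P + R)
= 2 * 0.8404 * 0.798 / (0.8404 + 0.798)
= 1.3413 / 1.6384
= 0.8187
As percentage: 81.9%

81.9


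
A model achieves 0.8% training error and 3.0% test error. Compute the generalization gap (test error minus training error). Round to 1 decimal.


Generalization gap = test_error - train_error
= 3.0 - 0.8
= 2.2%
A moderate gap.

2.2


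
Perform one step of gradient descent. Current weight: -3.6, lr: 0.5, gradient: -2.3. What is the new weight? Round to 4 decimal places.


w_new = w_old - lr * gradient
= -3.6 - 0.5 * -2.3
= -3.6 - (-1.15)
= -2.4500

-2.4500


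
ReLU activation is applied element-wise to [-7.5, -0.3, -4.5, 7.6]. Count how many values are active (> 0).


ReLU(x) = max(0, x) for each element:
ReLU(-7.5) = 0
ReLU(-0.3) = 0
ReLU(-4.5) = 0
ReLU(7.6) = 7.6
Active neurons (>0): 1

1


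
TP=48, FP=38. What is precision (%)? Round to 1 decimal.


Precision = TP / (TP + FP) * 100
= 48 / (48 + 38)
= 48 / 86
= 0.5581
= 55.8%

55.8


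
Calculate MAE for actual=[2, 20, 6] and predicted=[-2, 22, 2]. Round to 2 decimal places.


Absolute errors: [4, 2, 4]
Sum of absolute errors = 10
MAE = 10 / 3 = 3.33

3.33


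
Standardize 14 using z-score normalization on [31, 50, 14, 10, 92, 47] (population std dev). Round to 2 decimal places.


Mean = (31 + 50 + 14 + 10 + 92 + 47) / 6 = 40.6667
Variance = sum((x_i - mean)^2) / n = 751.2222
Std = sqrt(751.2222) = 27.4084
Z = (x - mean) / std
= (14 - 40.6667) / 27.4084
= -26.6667 / 27.4084
= -0.97

-0.97


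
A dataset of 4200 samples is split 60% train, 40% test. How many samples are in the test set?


Train samples = 4200 * 60% = 2520
Test samples = 4200 - 2520
= 1680

1680


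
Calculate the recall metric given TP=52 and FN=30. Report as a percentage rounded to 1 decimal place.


Recall = TP / (TP + FN) * 100
= 52 / (52 + 30)
= 52 / 82
= 0.6341
= 63.4%

63.4


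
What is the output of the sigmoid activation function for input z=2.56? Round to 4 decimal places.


sigmoid(z) = 1 / (1 + exp(-z))
exp(-(2.56)) = exp(-2.56) = 0.0773
1 + 0.0773 = 1.0773
1 / 1.0773 = 0.9282

0.9282


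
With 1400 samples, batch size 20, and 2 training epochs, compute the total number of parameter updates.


Iterations per epoch = 1400 / 20 = 70
Total updates = iterations_per_epoch * epochs
= 70 * 2
= 140

140


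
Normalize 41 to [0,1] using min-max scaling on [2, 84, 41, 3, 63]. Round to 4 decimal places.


Min = 2, Max = 84
Range = 84 - 2 = 82
Scaled = (x - min) / (max - min)
= (41 - 2) / 82
= 39 / 82
= 0.4756

0.4756


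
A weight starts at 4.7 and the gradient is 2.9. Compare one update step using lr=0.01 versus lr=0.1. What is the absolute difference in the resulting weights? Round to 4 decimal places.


With lr=0.01: w_new = 4.7 - 0.01 * 2.9 = 4.671
With lr=0.1: w_new = 4.7 - 0.1 * 2.9 = 4.41
Absolute difference = |4.671 - 4.41|
= 0.2610

0.2610


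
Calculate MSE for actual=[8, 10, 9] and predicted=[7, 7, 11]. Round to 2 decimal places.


Differences: [1, 3, -2]
Squared errors: [1, 9, 4]
Sum of squared errors = 14
MSE = 14 / 3 = 4.67

4.67


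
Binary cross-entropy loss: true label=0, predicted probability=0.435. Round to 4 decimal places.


For y=0: Loss = -log(1-p)
= -log(1 - 0.435)
= -log(0.565)
= -(-0.5709)
= 0.5709

0.5709


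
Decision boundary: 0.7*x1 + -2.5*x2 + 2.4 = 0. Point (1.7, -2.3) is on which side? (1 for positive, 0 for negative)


Compute 0.7 * 1.7 + -2.5 * -2.3 + 2.4
= 1.19 + 5.75 + 2.4
= 9.34
Since 9.34 >= 0, the point is on the positive side.

1


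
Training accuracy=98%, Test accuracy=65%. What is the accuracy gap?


Gap = train_accuracy - test_accuracy
= 98 - 65
= 33%
This large gap strongly indicates overfitting.

33


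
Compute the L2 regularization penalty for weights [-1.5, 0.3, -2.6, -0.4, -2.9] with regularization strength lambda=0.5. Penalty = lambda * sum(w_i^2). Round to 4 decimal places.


Squaring each weight:
(-1.5)^2 = 2.25
0.3^2 = 0.09
(-2.6)^2 = 6.76
(-0.4)^2 = 0.16
(-2.9)^2 = 8.41
Sum of squares = 17.67
Penalty = 0.5 * 17.67 = 8.8350

8.8350


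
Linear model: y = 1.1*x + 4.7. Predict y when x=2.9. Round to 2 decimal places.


y = 1.1 * 2.9 + (4.7)
= 3.19 + (4.7)
= 7.89

7.89


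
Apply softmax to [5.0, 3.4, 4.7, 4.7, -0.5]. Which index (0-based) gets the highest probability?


Softmax is a monotonic transformation, so it preserves the argmax.
We need to find the index of the maximum logit.
Index 0: 5.0
Index 1: 3.4
Index 2: 4.7
Index 3: 4.7
Index 4: -0.5
Maximum logit = 5.0 at index 0

0


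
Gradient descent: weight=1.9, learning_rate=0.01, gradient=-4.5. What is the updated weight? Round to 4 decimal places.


w_new = w_old - lr * gradient
= 1.9 - 0.01 * -4.5
= 1.9 - (-0.045)
= 1.9450

1.9450


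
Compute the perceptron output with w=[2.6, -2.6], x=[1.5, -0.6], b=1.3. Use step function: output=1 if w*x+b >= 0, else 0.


z = w . x + b
= 2.6*1.5 + -2.6*-0.6 + 1.3
= 3.9 + 1.56 + 1.3
= 5.46 + 1.3
= 6.76
Since z = 6.76 >= 0, output = 1

1


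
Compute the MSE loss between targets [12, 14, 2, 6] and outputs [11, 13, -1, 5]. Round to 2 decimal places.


Differences: [1, 1, 3, 1]
Squared errors: [1, 1, 9, 1]
Sum of squared errors = 12
MSE = 12 / 4 = 3.00

3.00


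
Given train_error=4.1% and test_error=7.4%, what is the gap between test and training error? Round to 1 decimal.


Generalization gap = test_error - train_error
= 7.4 - 4.1
= 3.3%
A moderate gap.

3.3


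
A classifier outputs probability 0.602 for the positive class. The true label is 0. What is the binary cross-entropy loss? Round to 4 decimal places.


For y=0: Loss = -log(1-p)
= -log(1 - 0.602)
= -log(0.398)
= -(-0.9213)
= 0.9213

0.9213


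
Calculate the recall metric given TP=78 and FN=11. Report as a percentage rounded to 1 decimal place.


Recall = TP / (TP + FN) * 100
= 78 / (78 + 11)
= 78 / 89
= 0.8764
= 87.6%

87.6


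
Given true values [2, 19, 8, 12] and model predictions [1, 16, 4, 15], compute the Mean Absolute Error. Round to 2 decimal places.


Absolute errors: [1, 3, 4, 3]
Sum of absolute errors = 11
MAE = 11 / 4 = 2.75

2.75


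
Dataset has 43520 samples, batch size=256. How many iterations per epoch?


Iterations per epoch = dataset_size / batch_size
= 43520 / 256
= 170

170


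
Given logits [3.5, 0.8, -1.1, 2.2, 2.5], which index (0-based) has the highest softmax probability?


Softmax is a monotonic transformation, so it preserves the argmax.
We need to find the index of the maximum logit.
Index 0: 3.5
Index 1: 0.8
Index 2: -1.1
Index 3: 2.2
Index 4: 2.5
Maximum logit = 3.5 at index 0

0


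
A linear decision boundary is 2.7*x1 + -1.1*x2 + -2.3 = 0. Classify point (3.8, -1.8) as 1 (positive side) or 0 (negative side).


Compute 2.7 * 3.8 + -1.1 * -1.8 + -2.3
= 10.26 + 1.98 + -2.3
= 9.94
Since 9.94 >= 0, the point is on the positive side.

1


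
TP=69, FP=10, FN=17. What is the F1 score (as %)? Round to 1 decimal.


Precision = TP / (TP + FP) = 69 / 79 = 0.8734
Recall = TP / (TP + FN) = 69 / 86 = 0.8023
F1 = 2 * P * R / (P + R)
= 2 * 0.8734 * 0.8023 / (0.8734 + 0.8023)
= 1.4015 / 1.6757
= 0.8364
As percentage: 83.6%

83.6


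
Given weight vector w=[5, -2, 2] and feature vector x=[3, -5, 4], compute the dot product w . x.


Element-wise products:
5 * 3 = 15
-2 * -5 = 10
2 * 4 = 8
Sum = 15 + 10 + 8
= 33

33


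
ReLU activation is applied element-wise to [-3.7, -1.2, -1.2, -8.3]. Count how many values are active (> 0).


ReLU(x) = max(0, x) for each element:
ReLU(-3.7) = 0
ReLU(-1.2) = 0
ReLU(-1.2) = 0
ReLU(-8.3) = 0
Active neurons (>0): 0

0


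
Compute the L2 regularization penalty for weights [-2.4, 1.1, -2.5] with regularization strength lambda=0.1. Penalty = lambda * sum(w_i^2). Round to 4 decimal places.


Squaring each weight:
(-2.4)^2 = 5.76
1.1^2 = 1.21
(-2.5)^2 = 6.25
Sum of squares = 13.22
Penalty = 0.1 * 13.22 = 1.3220

1.3220


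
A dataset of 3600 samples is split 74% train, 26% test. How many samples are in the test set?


Train samples = 3600 * 74% = 2664
Test samples = 3600 - 2664
= 936

936


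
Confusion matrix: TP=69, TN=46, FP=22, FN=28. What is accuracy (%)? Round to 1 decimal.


Accuracy = (TP + TN) / (TP + TN + FP + FN) * 100
= (69 + 46) / (69 + 46 + 22 + 28)
= 115 / 165
= 0.697
= 69.7%

69.7


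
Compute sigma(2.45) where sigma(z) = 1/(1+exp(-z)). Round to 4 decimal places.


sigmoid(z) = 1 / (1 + exp(-z))
exp(-(2.45)) = exp(-2.45) = 0.0863
1 + 0.0863 = 1.0863
1 / 1.0863 = 0.9206

0.9206


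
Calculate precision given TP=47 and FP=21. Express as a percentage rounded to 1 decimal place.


Precision = TP / (TP + FP) * 100
= 47 / (47 + 21)
= 47 / 68
= 0.6912
= 69.1%

69.1


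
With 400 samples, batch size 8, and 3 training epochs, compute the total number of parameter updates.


Iterations per epoch = 400 / 8 = 50
Total updates = iterations_per_epoch * epochs
= 50 * 3
= 150

150


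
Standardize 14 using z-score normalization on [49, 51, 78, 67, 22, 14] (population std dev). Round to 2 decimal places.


Mean = (49 + 51 + 78 + 67 + 22 + 14) / 6 = 46.8333
Variance = sum((x_i - mean)^2) / n = 515.8056
Std = sqrt(515.8056) = 22.7114
Z = (x - mean) / std
= (14 - 46.8333) / 22.7114
= -32.8333 / 22.7114
= -1.45

-1.45


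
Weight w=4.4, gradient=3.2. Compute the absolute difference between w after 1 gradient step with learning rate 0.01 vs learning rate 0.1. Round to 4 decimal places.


With lr=0.01: w_new = 4.4 - 0.01 * 3.2 = 4.368
With lr=0.1: w_new = 4.4 - 0.1 * 3.2 = 4.08
Absolute difference = |4.368 - 4.08|
= 0.2880

0.2880


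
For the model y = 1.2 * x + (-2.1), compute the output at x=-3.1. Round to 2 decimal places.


y = 1.2 * -3.1 + (-2.1)
= -3.72 + (-2.1)
= -5.82

-5.82


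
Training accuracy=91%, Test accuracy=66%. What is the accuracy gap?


Gap = train_accuracy - test_accuracy
= 91 - 66
= 25%
This large gap strongly indicates overfitting.

25


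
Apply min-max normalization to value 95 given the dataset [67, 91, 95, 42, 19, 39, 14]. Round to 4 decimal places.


Min = 14, Max = 95
Range = 95 - 14 = 81
Scaled = (x - min) / (max - min)
= (95 - 14) / 81
= 81 / 81
= 1.0000

1.0000


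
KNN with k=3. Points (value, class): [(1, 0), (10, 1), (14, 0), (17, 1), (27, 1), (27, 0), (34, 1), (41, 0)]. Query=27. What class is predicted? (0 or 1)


Distances from query 27:
Point 27 (class 0): distance = 0
Point 27 (class 1): distance = 0
Point 34 (class 1): distance = 7
K=3 nearest neighbors: classes = [0, 1, 1]
Votes for class 1: 2 / 3
Majority vote => class 1

1


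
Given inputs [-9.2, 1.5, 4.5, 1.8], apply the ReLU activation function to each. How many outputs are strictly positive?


ReLU(x) = max(0, x) for each element:
ReLU(-9.2) = 0
ReLU(1.5) = 1.5
ReLU(4.5) = 4.5
ReLU(1.8) = 1.8
Active neurons (>0): 3

3


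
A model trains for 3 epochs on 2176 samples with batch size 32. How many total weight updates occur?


Iterations per epoch = 2176 / 32 = 68
Total updates = iterations_per_epoch * epochs
= 68 * 3
= 204

204


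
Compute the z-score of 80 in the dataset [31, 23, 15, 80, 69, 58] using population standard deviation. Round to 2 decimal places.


Mean = (31 + 23 + 15 + 80 + 69 + 58) / 6 = 46.0
Variance = sum((x_i - mean)^2) / n = 590.6667
Std = sqrt(590.6667) = 24.3036
Z = (x - mean) / std
= (80 - 46.0) / 24.3036
= 34.0 / 24.3036
= 1.40

1.40


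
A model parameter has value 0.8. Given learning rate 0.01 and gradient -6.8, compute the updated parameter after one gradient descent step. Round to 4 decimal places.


w_new = w_old - lr * gradient
= 0.8 - 0.01 * -6.8
= 0.8 - (-0.068)
= 0.8680

0.8680


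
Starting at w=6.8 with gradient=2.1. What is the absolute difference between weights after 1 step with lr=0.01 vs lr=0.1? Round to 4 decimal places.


With lr=0.01: w_new = 6.8 - 0.01 * 2.1 = 6.779
With lr=0.1: w_new = 6.8 - 0.1 * 2.1 = 6.59
Absolute difference = |6.779 - 6.59|
= 0.1890

0.1890


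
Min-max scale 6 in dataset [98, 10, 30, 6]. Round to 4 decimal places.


Min = 6, Max = 98
Range = 98 - 6 = 92
Scaled = (x - min) / (max - min)
= (6 - 6) / 92
= 0 / 92
= 0.0000

0.0000


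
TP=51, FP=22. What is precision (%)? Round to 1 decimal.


Precision = TP / (TP + FP) * 100
= 51 / (51 + 22)
= 51 / 73
= 0.6986
= 69.9%

69.9


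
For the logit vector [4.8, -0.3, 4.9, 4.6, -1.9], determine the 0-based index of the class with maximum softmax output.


Softmax is a monotonic transformation, so it preserves the argmax.
We need to find the index of the maximum logit.
Index 0: 4.8
Index 1: -0.3
Index 2: 4.9
Index 3: 4.6
Index 4: -1.9
Maximum logit = 4.9 at index 2

2


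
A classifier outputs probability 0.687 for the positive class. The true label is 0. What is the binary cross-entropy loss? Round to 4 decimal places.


For y=0: Loss = -log(1-p)
= -log(1 - 0.687)
= -log(0.313)
= -(-1.1616)
= 1.1616

1.1616


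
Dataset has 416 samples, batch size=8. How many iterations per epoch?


Iterations per epoch = dataset_size / batch_size
= 416 / 8
= 52

52


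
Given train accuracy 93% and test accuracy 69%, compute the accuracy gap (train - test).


Gap = train_accuracy - test_accuracy
= 93 - 69
= 24%
This large gap strongly indicates overfitting.

24


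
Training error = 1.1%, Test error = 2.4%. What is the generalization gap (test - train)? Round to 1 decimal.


Generalization gap = test_error - train_error
= 2.4 - 1.1
= 1.3%
A small gap suggests good generalization.

1.3


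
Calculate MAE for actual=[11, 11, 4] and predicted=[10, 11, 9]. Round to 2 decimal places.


Absolute errors: [1, 0, 5]
Sum of absolute errors = 6
MAE = 6 / 3 = 2.00

2.00


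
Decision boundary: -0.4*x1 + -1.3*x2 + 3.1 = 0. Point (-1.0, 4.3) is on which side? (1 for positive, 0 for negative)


Compute -0.4 * -1.0 + -1.3 * 4.3 + 3.1
= 0.4 + -5.59 + 3.1
= -2.09
Since -2.09 < 0, the point is on the negative side.

0


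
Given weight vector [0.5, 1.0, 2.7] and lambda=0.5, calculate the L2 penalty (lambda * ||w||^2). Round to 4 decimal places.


Squaring each weight:
0.5^2 = 0.25
1.0^2 = 1.0
2.7^2 = 7.29
Sum of squares = 8.54
Penalty = 0.5 * 8.54 = 4.2700

4.2700


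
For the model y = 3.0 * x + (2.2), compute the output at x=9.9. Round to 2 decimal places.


y = 3.0 * 9.9 + (2.2)
= 29.7 + (2.2)
= 31.90

31.90


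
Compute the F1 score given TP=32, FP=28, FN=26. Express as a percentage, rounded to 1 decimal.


Precision = TP / (TP + FP) = 32 / 60 = 0.5333
Recall = TP / (TP + FN) = 32 / 58 = 0.5517
F1 = 2 * P * R / (P + R)
= 2 * 0.5333 * 0.5517 / (0.5333 + 0.5517)
= 0.5885 / 1.0851
= 0.5424
As percentage: 54.2%

54.2


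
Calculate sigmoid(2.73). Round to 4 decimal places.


sigmoid(z) = 1 / (1 + exp(-z))
exp(-(2.73)) = exp(-2.73) = 0.0652
1 + 0.0652 = 1.0652
1 / 1.0652 = 0.9388

0.9388


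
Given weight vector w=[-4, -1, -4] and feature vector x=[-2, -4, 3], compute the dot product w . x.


Element-wise products:
-4 * -2 = 8
-1 * -4 = 4
-4 * 3 = -12
Sum = 8 + 4 + -12
= 0

0


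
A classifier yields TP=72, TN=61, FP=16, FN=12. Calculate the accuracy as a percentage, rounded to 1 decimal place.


Accuracy = (TP + TN) / (TP + TN + FP + FN) * 100
= (72 + 61) / (72 + 61 + 16 + 12)
= 133 / 161
= 0.8261
= 82.6%

82.6


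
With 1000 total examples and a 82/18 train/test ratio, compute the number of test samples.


Train samples = 1000 * 82% = 820
Test samples = 1000 - 820
= 180

180


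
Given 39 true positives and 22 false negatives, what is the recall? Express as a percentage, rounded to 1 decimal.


Recall = TP / (TP + FN) * 100
= 39 / (39 + 22)
= 39 / 61
= 0.6393
= 63.9%

63.9


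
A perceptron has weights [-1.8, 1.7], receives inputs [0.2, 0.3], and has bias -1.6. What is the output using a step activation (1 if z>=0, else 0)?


z = w . x + b
= -1.8*0.2 + 1.7*0.3 + -1.6
= -0.36 + 0.51 + -1.6
= 0.15 + -1.6
= -1.45
Since z = -1.45 < 0, output = 0

0


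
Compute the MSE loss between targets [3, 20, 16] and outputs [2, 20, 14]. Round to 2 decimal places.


Differences: [1, 0, 2]
Squared errors: [1, 0, 4]
Sum of squared errors = 5
MSE = 5 / 3 = 1.67

1.67


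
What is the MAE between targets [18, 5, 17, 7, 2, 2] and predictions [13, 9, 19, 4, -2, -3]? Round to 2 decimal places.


Absolute errors: [5, 4, 2, 3, 4, 5]
Sum of absolute errors = 23
MAE = 23 / 6 = 3.83

3.83


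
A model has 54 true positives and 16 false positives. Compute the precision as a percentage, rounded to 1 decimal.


Precision = TP / (TP + FP) * 100
= 54 / (54 + 16)
= 54 / 70
= 0.7714
= 77.1%

77.1


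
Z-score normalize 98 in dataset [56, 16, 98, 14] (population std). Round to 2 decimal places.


Mean = (56 + 16 + 98 + 14) / 4 = 46.0
Variance = sum((x_i - mean)^2) / n = 1182.0
Std = sqrt(1182.0) = 34.3802
Z = (x - mean) / std
= (98 - 46.0) / 34.3802
= 52.0 / 34.3802
= 1.51

1.51


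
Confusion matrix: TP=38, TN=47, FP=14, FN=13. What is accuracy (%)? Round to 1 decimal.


Accuracy = (TP + TN) / (TP + TN + FP + FN) * 100
= (38 + 47) / (38 + 47 + 14 + 13)
= 85 / 112
= 0.7589
= 75.9%

75.9


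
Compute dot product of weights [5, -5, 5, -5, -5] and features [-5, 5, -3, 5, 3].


Element-wise products:
5 * -5 = -25
-5 * 5 = -25
5 * -3 = -15
-5 * 5 = -25
-5 * 3 = -15
Sum = -25 + -25 + -15 + -25 + -15
= -105

-105


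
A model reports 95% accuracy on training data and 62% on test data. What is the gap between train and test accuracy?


Gap = train_accuracy - test_accuracy
= 95 - 62
= 33%
This large gap strongly indicates overfitting.

33


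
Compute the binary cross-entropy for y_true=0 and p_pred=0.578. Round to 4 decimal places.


For y=0: Loss = -log(1-p)
= -log(1 - 0.578)
= -log(0.422)
= -(-0.8627)
= 0.8627

0.8627


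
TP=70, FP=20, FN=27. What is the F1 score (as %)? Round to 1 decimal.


Precision = TP / (TP + FP) = 70 / 90 = 0.7778
Recall = TP / (TP + FN) = 70 / 97 = 0.7216
F1 = 2 * P * R / (P + R)
= 2 * 0.7778 * 0.7216 / (0.7778 + 0.7216)
= 1.1226 / 1.4994
= 0.7487
As percentage: 74.9%

74.9


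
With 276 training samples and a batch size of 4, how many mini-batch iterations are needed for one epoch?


Iterations per epoch = dataset_size / batch_size
= 276 / 4
= 69

69


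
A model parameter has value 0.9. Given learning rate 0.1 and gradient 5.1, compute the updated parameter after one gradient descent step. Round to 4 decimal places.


w_new = w_old - lr * gradient
= 0.9 - 0.1 * 5.1
= 0.9 - (0.51)
= 0.3900

0.3900


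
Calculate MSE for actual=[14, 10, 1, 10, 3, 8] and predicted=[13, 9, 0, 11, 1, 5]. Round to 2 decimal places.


Differences: [1, 1, 1, -1, 2, 3]
Squared errors: [1, 1, 1, 1, 4, 9]
Sum of squared errors = 17
MSE = 17 / 6 = 2.83

2.83


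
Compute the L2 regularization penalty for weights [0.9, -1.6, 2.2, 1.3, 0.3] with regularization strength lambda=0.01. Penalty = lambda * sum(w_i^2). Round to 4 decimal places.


Squaring each weight:
0.9^2 = 0.81
(-1.6)^2 = 2.56
2.2^2 = 4.84
1.3^2 = 1.69
0.3^2 = 0.09
Sum of squares = 9.99
Penalty = 0.01 * 9.99 = 0.0999

0.0999


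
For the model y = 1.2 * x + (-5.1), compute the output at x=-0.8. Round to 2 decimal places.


y = 1.2 * -0.8 + (-5.1)
= -0.96 + (-5.1)
= -6.06

-6.06


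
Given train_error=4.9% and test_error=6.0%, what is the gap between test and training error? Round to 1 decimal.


Generalization gap = test_error - train_error
= 6.0 - 4.9
= 1.1%
A small gap suggests good generalization.

1.1


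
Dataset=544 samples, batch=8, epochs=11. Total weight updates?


Iterations per epoch = 544 / 8 = 68
Total updates = iterations_per_epoch * epochs
= 68 * 11
= 748

748


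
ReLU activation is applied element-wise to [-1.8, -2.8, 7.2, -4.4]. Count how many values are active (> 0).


ReLU(x) = max(0, x) for each element:
ReLU(-1.8) = 0
ReLU(-2.8) = 0
ReLU(7.2) = 7.2
ReLU(-4.4) = 0
Active neurons (>0): 1

1


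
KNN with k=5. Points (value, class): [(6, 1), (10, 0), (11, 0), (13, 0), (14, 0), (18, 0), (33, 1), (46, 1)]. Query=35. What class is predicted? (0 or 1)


Distances from query 35:
Point 33 (class 1): distance = 2
Point 46 (class 1): distance = 11
Point 18 (class 0): distance = 17
Point 14 (class 0): distance = 21
Point 13 (class 0): distance = 22
K=5 nearest neighbors: classes = [1, 1, 0, 0, 0]
Votes for class 1: 2 / 5
Majority vote => class 0

0


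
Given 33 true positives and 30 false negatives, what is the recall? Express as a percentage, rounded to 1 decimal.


Recall = TP / (TP + FN) * 100
= 33 / (33 + 30)
= 33 / 63
= 0.5238
= 52.4%

52.4


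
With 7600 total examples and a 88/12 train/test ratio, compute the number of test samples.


Train samples = 7600 * 88% = 6688
Test samples = 7600 - 6688
= 912

912


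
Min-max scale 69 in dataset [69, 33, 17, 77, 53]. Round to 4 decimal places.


Min = 17, Max = 77
Range = 77 - 17 = 60
Scaled = (x - min) / (max - min)
= (69 - 17) / 60
= 52 / 60
= 0.8667

0.8667


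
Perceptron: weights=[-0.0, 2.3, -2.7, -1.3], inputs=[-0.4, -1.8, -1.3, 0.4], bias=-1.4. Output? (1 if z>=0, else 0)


z = w . x + b
= -0.0*-0.4 + 2.3*-1.8 + -2.7*-1.3 + -1.3*0.4 + -1.4
= 0.0 + -4.14 + 3.51 + -0.52 + -1.4
= -1.15 + -1.4
= -2.55
Since z = -2.55 < 0, output = 0

0


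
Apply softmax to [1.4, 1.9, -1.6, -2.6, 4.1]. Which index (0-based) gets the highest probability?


Softmax is a monotonic transformation, so it preserves the argmax.
We need to find the index of the maximum logit.
Index 0: 1.4
Index 1: 1.9
Index 2: -1.6
Index 3: -2.6
Index 4: 4.1
Maximum logit = 4.1 at index 4

4


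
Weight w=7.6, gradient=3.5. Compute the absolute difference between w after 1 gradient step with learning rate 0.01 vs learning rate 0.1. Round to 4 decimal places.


With lr=0.01: w_new = 7.6 - 0.01 * 3.5 = 7.565
With lr=0.1: w_new = 7.6 - 0.1 * 3.5 = 7.25
Absolute difference = |7.565 - 7.25|
= 0.3150

0.3150


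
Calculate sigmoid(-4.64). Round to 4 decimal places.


sigmoid(z) = 1 / (1 + exp(-z))
exp(-(-4.64)) = exp(4.64) = 103.5443
1 + 103.5443 = 104.5443
1 / 104.5443 = 0.0096

0.0096


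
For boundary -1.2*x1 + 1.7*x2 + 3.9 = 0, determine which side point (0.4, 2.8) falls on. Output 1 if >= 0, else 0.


Compute -1.2 * 0.4 + 1.7 * 2.8 + 3.9
= -0.48 + 4.76 + 3.9
= 8.18
Since 8.18 >= 0, the point is on the positive side.

1


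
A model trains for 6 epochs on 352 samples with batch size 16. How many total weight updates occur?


Iterations per epoch = 352 / 16 = 22
Total updates = iterations_per_epoch * epochs
= 22 * 6
= 132

132


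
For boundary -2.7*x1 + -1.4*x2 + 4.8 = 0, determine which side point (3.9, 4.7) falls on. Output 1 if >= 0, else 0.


Compute -2.7 * 3.9 + -1.4 * 4.7 + 4.8
= -10.53 + -6.58 + 4.8
= -12.31
Since -12.31 < 0, the point is on the negative side.

0


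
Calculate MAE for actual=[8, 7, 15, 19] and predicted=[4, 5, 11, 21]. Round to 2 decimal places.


Absolute errors: [4, 2, 4, 2]
Sum of absolute errors = 12
MAE = 12 / 4 = 3.00

3.00


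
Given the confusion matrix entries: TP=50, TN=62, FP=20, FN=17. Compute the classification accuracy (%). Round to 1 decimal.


Accuracy = (TP + TN) / (TP + TN + FP + FN) * 100
= (50 + 62) / (50 + 62 + 20 + 17)
= 112 / 149
= 0.7517
= 75.2%

75.2


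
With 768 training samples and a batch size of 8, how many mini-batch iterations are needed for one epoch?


Iterations per epoch = dataset_size / batch_size
= 768 / 8
= 96

96


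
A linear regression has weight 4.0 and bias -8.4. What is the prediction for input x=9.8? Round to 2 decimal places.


y = 4.0 * 9.8 + (-8.4)
= 39.2 + (-8.4)
= 30.80

30.80


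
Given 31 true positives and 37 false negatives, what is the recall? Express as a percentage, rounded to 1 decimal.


Recall = TP / (TP + FN) * 100
= 31 / (31 + 37)
= 31 / 68
= 0.4559
= 45.6%

45.6


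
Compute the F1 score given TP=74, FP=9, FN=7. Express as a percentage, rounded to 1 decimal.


Precision = TP / (TP + FP) = 74 / 83 = 0.8916
Recall = TP / (TP + FN) = 74 / 81 = 0.9136
F1 = 2 * P * R / (P + R)
= 2 * 0.8916 * 0.9136 / (0.8916 + 0.9136)
= 1.629 / 1.8051
= 0.9024
As percentage: 90.2%

90.2


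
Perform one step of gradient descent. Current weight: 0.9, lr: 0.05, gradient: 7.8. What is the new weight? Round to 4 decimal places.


w_new = w_old - lr * gradient
= 0.9 - 0.05 * 7.8
= 0.9 - (0.39)
= 0.5100

0.5100


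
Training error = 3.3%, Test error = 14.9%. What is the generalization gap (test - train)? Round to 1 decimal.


Generalization gap = test_error - train_error
= 14.9 - 3.3
= 11.6%
A large gap suggests overfitting.

11.6


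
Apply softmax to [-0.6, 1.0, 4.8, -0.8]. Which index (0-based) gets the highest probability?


Softmax is a monotonic transformation, so it preserves the argmax.
We need to find the index of the maximum logit.
Index 0: -0.6
Index 1: 1.0
Index 2: 4.8
Index 3: -0.8
Maximum logit = 4.8 at index 2

2


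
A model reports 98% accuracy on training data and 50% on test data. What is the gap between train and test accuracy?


Gap = train_accuracy - test_accuracy
= 98 - 50
= 48%
This large gap strongly indicates overfitting.

48


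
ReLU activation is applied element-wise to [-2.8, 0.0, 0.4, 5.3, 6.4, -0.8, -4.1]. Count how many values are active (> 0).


ReLU(x) = max(0, x) for each element:
ReLU(-2.8) = 0
ReLU(0.0) = 0
ReLU(0.4) = 0.4
ReLU(5.3) = 5.3
ReLU(6.4) = 6.4
ReLU(-0.8) = 0
ReLU(-4.1) = 0
Active neurons (>0): 3

3


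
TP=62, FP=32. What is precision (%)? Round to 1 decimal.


Precision = TP / (TP + FP) * 100
= 62 / (62 + 32)
= 62 / 94
= 0.6596
= 66.0%

66.0


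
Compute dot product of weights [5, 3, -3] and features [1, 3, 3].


Element-wise products:
5 * 1 = 5
3 * 3 = 9
-3 * 3 = -9
Sum = 5 + 9 + -9
= 5

5


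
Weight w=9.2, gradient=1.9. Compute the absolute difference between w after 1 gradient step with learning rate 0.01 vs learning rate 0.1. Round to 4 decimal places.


With lr=0.01: w_new = 9.2 - 0.01 * 1.9 = 9.181
With lr=0.1: w_new = 9.2 - 0.1 * 1.9 = 9.01
Absolute difference = |9.181 - 9.01|
= 0.1710

0.1710


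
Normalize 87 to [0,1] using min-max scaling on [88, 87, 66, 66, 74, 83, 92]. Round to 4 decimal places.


Min = 66, Max = 92
Range = 92 - 66 = 26
Scaled = (x - min) / (max - min)
= (87 - 66) / 26
= 21 / 26
= 0.8077

0.8077


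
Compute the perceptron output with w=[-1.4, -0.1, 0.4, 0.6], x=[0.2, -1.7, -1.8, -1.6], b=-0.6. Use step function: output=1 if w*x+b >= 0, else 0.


z = w . x + b
= -1.4*0.2 + -0.1*-1.7 + 0.4*-1.8 + 0.6*-1.6 + -0.6
= -0.28 + 0.17 + -0.72 + -0.96 + -0.6
= -1.79 + -0.6
= -2.39
Since z = -2.39 < 0, output = 0

0


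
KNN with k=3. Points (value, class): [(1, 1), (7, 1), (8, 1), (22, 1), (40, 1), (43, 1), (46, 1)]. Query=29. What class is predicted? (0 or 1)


Distances from query 29:
Point 22 (class 1): distance = 7
Point 40 (class 1): distance = 11
Point 43 (class 1): distance = 14
K=3 nearest neighbors: classes = [1, 1, 1]
Votes for class 1: 3 / 3
Majority vote => class 1

1


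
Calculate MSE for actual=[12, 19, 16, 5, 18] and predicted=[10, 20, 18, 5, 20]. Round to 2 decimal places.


Differences: [2, -1, -2, 0, -2]
Squared errors: [4, 1, 4, 0, 4]
Sum of squared errors = 13
MSE = 13 / 5 = 2.60

2.60


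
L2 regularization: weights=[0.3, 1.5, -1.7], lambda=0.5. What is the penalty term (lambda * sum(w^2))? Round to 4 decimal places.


Squaring each weight:
0.3^2 = 0.09
1.5^2 = 2.25
(-1.7)^2 = 2.89
Sum of squares = 5.23
Penalty = 0.5 * 5.23 = 2.6150

2.6150


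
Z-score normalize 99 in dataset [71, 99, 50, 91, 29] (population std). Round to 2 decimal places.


Mean = (71 + 99 + 50 + 91 + 29) / 5 = 68.0
Variance = sum((x_i - mean)^2) / n = 668.8
Std = sqrt(668.8) = 25.8612
Z = (x - mean) / std
= (99 - 68.0) / 25.8612
= 31.0 / 25.8612
= 1.20

1.20


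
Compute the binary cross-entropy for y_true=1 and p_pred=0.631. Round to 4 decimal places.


For y=1: Loss = -log(p)
= -log(0.631)
= -(-0.4604)
= 0.4604

0.4604


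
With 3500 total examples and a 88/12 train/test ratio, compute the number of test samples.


Train samples = 3500 * 88% = 3080
Test samples = 3500 - 3080
= 420

420


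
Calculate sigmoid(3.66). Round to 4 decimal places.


sigmoid(z) = 1 / (1 + exp(-z))
exp(-(3.66)) = exp(-3.66) = 0.0257
1 + 0.0257 = 1.0257
1 / 1.0257 = 0.9749

0.9749


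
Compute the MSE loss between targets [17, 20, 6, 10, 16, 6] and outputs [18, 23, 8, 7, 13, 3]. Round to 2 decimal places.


Differences: [-1, -3, -2, 3, 3, 3]
Squared errors: [1, 9, 4, 9, 9, 9]
Sum of squared errors = 41
MSE = 41 / 6 = 6.83

6.83


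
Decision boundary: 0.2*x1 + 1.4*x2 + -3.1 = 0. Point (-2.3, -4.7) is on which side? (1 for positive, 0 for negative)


Compute 0.2 * -2.3 + 1.4 * -4.7 + -3.1
= -0.46 + -6.58 + -3.1
= -10.14
Since -10.14 < 0, the point is on the negative side.

0


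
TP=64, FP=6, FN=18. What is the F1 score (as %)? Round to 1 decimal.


Precision = TP / (TP + FP) = 64 / 70 = 0.9143
Recall = TP / (TP + FN) = 64 / 82 = 0.7805
F1 = 2 * P * R / (P + R)
= 2 * 0.9143 * 0.7805 / (0.9143 + 0.7805)
= 1.4272 / 1.6948
= 0.8421
As percentage: 84.2%

84.2


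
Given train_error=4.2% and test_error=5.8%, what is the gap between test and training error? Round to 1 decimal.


Generalization gap = test_error - train_error
= 5.8 - 4.2
= 1.6%
A small gap suggests good generalization.

1.6


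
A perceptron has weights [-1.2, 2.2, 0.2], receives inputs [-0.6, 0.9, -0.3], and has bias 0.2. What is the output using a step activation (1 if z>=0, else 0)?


z = w . x + b
= -1.2*-0.6 + 2.2*0.9 + 0.2*-0.3 + 0.2
= 0.72 + 1.98 + -0.06 + 0.2
= 2.64 + 0.2
= 2.84
Since z = 2.84 >= 0, output = 1

1


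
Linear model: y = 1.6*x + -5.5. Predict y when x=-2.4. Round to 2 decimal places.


y = 1.6 * -2.4 + (-5.5)
= -3.84 + (-5.5)
= -9.34

-9.34


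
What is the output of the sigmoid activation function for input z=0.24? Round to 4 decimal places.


sigmoid(z) = 1 / (1 + exp(-z))
exp(-(0.24)) = exp(-0.24) = 0.7866
1 + 0.7866 = 1.7866
1 / 1.7866 = 0.5597

0.5597


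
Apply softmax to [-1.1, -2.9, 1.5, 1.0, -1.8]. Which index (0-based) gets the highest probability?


Softmax is a monotonic transformation, so it preserves the argmax.
We need to find the index of the maximum logit.
Index 0: -1.1
Index 1: -2.9
Index 2: 1.5
Index 3: 1.0
Index 4: -1.8
Maximum logit = 1.5 at index 2

2


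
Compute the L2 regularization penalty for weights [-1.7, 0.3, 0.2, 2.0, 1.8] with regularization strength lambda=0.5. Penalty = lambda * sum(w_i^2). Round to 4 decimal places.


Squaring each weight:
(-1.7)^2 = 2.89
0.3^2 = 0.09
0.2^2 = 0.04
2.0^2 = 4.0
1.8^2 = 3.24
Sum of squares = 10.26
Penalty = 0.5 * 10.26 = 5.1300

5.1300


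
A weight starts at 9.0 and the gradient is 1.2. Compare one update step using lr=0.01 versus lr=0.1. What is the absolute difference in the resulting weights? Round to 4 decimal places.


With lr=0.01: w_new = 9.0 - 0.01 * 1.2 = 8.988
With lr=0.1: w_new = 9.0 - 0.1 * 1.2 = 8.88
Absolute difference = |8.988 - 8.88|
= 0.1080

0.1080


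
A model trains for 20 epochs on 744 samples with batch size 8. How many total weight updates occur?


Iterations per epoch = 744 / 8 = 93
Total updates = iterations_per_epoch * epochs
= 93 * 20
= 1860

1860


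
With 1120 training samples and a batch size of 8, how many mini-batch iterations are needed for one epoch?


Iterations per epoch = dataset_size / batch_size
= 1120 / 8
= 140

140


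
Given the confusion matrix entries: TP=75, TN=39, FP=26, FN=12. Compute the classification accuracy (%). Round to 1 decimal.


Accuracy = (TP + TN) / (TP + TN + FP + FN) * 100
= (75 + 39) / (75 + 39 + 26 + 12)
= 114 / 152
= 0.75
= 75.0%

75.0


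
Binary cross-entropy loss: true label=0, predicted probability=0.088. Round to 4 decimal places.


For y=0: Loss = -log(1-p)
= -log(1 - 0.088)
= -log(0.912)
= -(-0.0921)
= 0.0921

0.0921


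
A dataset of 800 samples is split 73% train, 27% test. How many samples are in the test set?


Train samples = 800 * 73% = 584
Test samples = 800 - 584
= 216

216


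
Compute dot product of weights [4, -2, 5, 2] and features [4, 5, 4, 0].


Element-wise products:
4 * 4 = 16
-2 * 5 = -10
5 * 4 = 20
2 * 0 = 0
Sum = 16 + -10 + 20 + 0
= 26

26


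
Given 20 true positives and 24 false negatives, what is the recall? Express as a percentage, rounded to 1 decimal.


Recall = TP / (TP + FN) * 100
= 20 / (20 + 24)
= 20 / 44
= 0.4545
= 45.5%

45.5


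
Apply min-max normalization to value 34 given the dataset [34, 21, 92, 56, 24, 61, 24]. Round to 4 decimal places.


Min = 21, Max = 92
Range = 92 - 21 = 71
Scaled = (x - min) / (max - min)
= (34 - 21) / 71
= 13 / 71
= 0.1831

0.1831


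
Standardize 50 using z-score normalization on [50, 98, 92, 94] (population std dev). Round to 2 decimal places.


Mean = (50 + 98 + 92 + 94) / 4 = 83.5
Variance = sum((x_i - mean)^2) / n = 378.75
Std = sqrt(378.75) = 19.4615
Z = (x - mean) / std
= (50 - 83.5) / 19.4615
= -33.5 / 19.4615
= -1.72

-1.72


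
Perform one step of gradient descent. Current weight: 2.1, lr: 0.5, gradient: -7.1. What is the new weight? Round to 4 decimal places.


w_new = w_old - lr * gradient
= 2.1 - 0.5 * -7.1
= 2.1 - (-3.55)
= 5.6500

5.6500


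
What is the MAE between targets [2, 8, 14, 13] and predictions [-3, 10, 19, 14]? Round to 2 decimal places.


Absolute errors: [5, 2, 5, 1]
Sum of absolute errors = 13
MAE = 13 / 4 = 3.25

3.25


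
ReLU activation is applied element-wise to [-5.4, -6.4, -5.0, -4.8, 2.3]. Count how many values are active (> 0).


ReLU(x) = max(0, x) for each element:
ReLU(-5.4) = 0
ReLU(-6.4) = 0
ReLU(-5.0) = 0
ReLU(-4.8) = 0
ReLU(2.3) = 2.3
Active neurons (>0): 1

1


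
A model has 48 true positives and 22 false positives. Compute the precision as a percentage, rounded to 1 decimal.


Precision = TP / (TP + FP) * 100
= 48 / (48 + 22)
= 48 / 70
= 0.6857
= 68.6%

68.6


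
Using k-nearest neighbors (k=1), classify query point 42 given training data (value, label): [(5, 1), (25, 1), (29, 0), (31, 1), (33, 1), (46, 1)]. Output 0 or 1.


Distances from query 42:
Point 46 (class 1): distance = 4
K=1 nearest neighbors: classes = [1]
Votes for class 1: 1 / 1
Majority vote => class 1

1


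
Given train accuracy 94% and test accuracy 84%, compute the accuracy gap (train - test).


Gap = train_accuracy - test_accuracy
= 94 - 84
= 10%
This moderate gap may indicate mild overfitting.

10


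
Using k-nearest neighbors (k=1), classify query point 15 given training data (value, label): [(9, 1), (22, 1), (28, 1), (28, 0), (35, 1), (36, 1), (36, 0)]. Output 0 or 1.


Distances from query 15:
Point 9 (class 1): distance = 6
K=1 nearest neighbors: classes = [1]
Votes for class 1: 1 / 1
Majority vote => class 1

1


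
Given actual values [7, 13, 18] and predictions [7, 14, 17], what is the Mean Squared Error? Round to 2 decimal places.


Differences: [0, -1, 1]
Squared errors: [0, 1, 1]
Sum of squared errors = 2
MSE = 2 / 3 = 0.67

0.67


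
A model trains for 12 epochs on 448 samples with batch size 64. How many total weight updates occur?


Iterations per epoch = 448 / 64 = 7
Total updates = iterations_per_epoch * epochs
= 7 * 12
= 84

84


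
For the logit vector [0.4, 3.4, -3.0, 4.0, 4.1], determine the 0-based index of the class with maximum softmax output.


Softmax is a monotonic transformation, so it preserves the argmax.
We need to find the index of the maximum logit.
Index 0: 0.4
Index 1: 3.4
Index 2: -3.0
Index 3: 4.0
Index 4: 4.1
Maximum logit = 4.1 at index 4

4


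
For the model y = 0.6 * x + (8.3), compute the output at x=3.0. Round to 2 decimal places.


y = 0.6 * 3.0 + (8.3)
= 1.8 + (8.3)
= 10.10

10.10


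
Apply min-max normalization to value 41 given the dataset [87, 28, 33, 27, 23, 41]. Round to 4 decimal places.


Min = 23, Max = 87
Range = 87 - 23 = 64
Scaled = (x - min) / (max - min)
= (41 - 23) / 64
= 18 / 64
= 0.2813

0.2813


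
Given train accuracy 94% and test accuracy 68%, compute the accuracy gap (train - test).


Gap = train_accuracy - test_accuracy
= 94 - 68
= 26%
This large gap strongly indicates overfitting.

26
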